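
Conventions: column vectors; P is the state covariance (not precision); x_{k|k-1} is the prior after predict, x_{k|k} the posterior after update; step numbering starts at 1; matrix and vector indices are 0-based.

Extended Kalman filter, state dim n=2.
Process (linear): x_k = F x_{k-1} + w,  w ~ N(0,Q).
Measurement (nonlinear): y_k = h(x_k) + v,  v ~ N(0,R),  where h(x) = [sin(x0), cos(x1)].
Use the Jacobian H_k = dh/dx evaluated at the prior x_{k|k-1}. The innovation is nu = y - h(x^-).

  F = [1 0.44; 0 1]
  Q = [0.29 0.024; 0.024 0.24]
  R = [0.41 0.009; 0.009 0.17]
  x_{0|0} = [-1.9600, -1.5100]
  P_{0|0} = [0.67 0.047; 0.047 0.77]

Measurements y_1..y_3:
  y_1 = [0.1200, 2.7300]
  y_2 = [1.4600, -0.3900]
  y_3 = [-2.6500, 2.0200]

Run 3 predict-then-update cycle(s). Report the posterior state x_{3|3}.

x_post = [-1.6077, 0.1822]

step 1: x^-=[-2.6244, -1.5100]  P^-=[1.1504 0.4098; 0.4098 1.0100]  H_jac=[-0.8692 0.0000; 0.0000 0.9982]  S=[1.2792 -0.3465; -0.3465 1.1763]  K=[-0.7471 0.1276; -0.0503 0.8422]  nu=[0.6144, 2.6692]  x^+=[-2.7428, 0.7073]  P^+=[0.3511 0.0150; 0.0150 0.1430]
step 2: x^-=[-2.4316, 0.7073]  P^-=[0.6820 0.1019; 0.1019 0.3830]  H_jac=[-0.7584 0.0000; 0.0000 -0.6497]  S=[0.8022 0.0592; 0.0592 0.3317]  K=[-0.6384 -0.0857; -0.0415 -0.7428]  nu=[2.1118, -1.1502]  x^+=[-3.6812, 1.4740]  P^+=[0.3461 0.0313; 0.0313 0.1949]
step 3: x^-=[-3.0327, 1.4740]  P^-=[0.7014 0.1410; 0.1410 0.4349]  H_jac=[-0.9941 0.0000; 0.0000 -0.9953]  S=[1.1031 0.1485; 0.1485 0.6009]  K=[-0.6213 -0.0800; -0.0311 -0.7128]  nu=[-2.5413, 1.9233]  x^+=[-1.6077, 0.1822]  P^+=[0.2570 0.0193; 0.0193 0.1220]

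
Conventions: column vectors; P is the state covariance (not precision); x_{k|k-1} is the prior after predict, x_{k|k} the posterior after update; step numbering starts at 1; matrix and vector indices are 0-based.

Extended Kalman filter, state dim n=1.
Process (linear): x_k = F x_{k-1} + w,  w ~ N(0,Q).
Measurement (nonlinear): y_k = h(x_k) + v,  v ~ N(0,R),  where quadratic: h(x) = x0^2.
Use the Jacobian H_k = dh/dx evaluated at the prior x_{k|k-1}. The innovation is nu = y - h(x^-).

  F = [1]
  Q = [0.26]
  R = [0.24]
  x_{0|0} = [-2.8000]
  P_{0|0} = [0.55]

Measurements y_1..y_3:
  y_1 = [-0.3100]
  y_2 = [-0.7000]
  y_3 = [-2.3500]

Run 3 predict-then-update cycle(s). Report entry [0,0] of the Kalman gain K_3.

K[0,0] = -0.5435

step 1: x^-=[-2.8000]  P^-=[0.8100]  H_jac=[-5.6000]  S=[25.6416]  K=[-0.1769]  nu=[-8.1500]  x^+=[-1.3583]  P^+=[0.0076]
step 2: x^-=[-1.3583]  P^-=[0.2676]  H_jac=[-2.7165]  S=[2.2146]  K=[-0.3282]  nu=[-2.5449]  x^+=[-0.5230]  P^+=[0.0290]
step 3: x^-=[-0.5230]  P^-=[0.2890]  H_jac=[-1.0459]  S=[0.5562]  K=[-0.5435]  nu=[-2.6235]  x^+=[0.9029]  P^+=[0.1247]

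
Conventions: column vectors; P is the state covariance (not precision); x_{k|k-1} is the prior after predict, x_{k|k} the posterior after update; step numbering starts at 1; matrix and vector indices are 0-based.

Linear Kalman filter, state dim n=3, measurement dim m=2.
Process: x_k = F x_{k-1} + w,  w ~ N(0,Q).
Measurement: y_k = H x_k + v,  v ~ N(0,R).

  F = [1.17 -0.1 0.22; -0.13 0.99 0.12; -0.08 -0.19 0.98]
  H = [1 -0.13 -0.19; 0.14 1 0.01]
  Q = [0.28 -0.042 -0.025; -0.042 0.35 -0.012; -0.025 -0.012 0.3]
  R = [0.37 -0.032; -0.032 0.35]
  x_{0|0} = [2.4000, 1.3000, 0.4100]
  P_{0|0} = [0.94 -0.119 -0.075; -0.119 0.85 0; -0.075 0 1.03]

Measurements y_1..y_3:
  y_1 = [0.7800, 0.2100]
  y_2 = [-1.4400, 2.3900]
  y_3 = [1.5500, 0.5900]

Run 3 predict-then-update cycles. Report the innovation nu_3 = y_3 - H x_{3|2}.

step 1: x^-=[2.7682, 1.0242, -0.0372]  P^-=[1.6144 -0.3897 0.0661; -0.3897 1.2468 -0.0242; 0.0661 -0.0242 1.3341]  S=[2.1286 -0.3497; -0.3497 1.5191]  K=[0.7885 0.0742; -0.1332 0.7540; -0.0901 -0.0218]  nu=[-1.8621, -1.2014]  x^+=[1.2108, 0.3664, 0.1569]  P^+=[0.3235 -0.0467 0.2115; -0.0467 0.2752 -0.0475; 0.2115 -0.0475 1.3174]
step 2: x^-=[1.4145, 0.2242, -0.0127]  P^-=[0.9112 -0.1245 0.4894; -0.1245 0.6382 0.0231; 0.4894 0.0231 1.5604]  S=[1.1959 -0.1251; -0.1251 0.9732]  K=[0.7081 0.0992; -0.1119 0.6237; 0.1727 0.1323]  nu=[-2.8278, 1.9679]  x^+=[-0.3926, 1.7680, -0.2405]  P^+=[0.3195 -0.0361 0.3443; -0.0361 0.2272 -0.0225; 0.3443 -0.0225 1.5134]
step 3: x^-=[-0.6891, 1.7725, -0.5402]  P^-=[0.9796 -0.0816 0.6753; -0.0816 0.5930 0.0600; 0.6753 0.0600 1.7170]  S=[1.1892 -0.0780; -0.0780 0.9427]  K=[0.7331 0.1268; -0.1031 0.6091; 0.3005 0.2070]  nu=[2.3669, -1.0806]  x^+=[0.9091, 0.8703, -0.0527]  P^+=[0.3398 -0.0307 0.4033; -0.0307 0.2209 -0.0094; 0.4033 -0.0094 1.5789]

innov = [2.3669, -1.0806]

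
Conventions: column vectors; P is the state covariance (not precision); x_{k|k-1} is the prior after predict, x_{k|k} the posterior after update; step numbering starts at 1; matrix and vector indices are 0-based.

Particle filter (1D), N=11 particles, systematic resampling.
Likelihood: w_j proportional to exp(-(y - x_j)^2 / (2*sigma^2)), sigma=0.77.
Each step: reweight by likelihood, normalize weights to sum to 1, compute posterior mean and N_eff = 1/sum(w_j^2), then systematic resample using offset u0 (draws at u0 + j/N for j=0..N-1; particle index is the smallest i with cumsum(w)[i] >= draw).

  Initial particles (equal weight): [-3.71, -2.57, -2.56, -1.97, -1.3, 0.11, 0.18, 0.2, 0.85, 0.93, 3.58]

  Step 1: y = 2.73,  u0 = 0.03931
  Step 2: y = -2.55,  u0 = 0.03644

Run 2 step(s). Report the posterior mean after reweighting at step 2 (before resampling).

post_mean = 0.8809

step 1: w=[0.0000, 0.0000, 0.0000, 0.0000, 0.0000, 0.0046, 0.0062, 0.0067, 0.0756, 0.0969, 0.8100]  mean=3.0571  Neff=1.4897  idx=[8, 9, 10, 10, 10, 10, 10, 10, 10, 10, 10]
step 2: w=[0.6140, 0.3860, 0.0000, 0.0000, 0.0000, 0.0000, 0.0000, 0.0000, 0.0000, 0.0000, 0.0000]  mean=0.8809  Neff=1.9012  idx=[0, 0, 0, 0, 0, 0, 0, 1, 1, 1, 1]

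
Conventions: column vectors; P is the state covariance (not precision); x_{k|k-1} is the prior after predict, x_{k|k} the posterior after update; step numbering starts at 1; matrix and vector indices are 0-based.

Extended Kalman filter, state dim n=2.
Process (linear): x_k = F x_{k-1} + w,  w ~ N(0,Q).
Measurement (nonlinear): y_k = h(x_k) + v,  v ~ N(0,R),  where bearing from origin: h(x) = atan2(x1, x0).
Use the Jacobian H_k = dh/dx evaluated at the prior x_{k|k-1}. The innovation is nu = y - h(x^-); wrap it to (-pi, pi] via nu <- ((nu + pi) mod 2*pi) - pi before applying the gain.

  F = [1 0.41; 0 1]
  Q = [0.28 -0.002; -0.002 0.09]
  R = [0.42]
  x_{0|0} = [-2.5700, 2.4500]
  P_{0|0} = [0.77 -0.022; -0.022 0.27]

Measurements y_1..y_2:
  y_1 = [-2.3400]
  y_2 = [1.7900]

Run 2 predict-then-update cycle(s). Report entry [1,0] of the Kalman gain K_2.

step 1: x^-=[-1.5655, 2.4500]  P^-=[1.0773 0.0867; 0.0867 0.3600]  H_jac=[-0.2898 -0.1852]  S=[0.5322]  K=[-0.6169; -0.1725]  nu=[1.8038]  x^+=[-2.6783, 2.1388]  P^+=[0.8748 0.0301; 0.0301 0.3442]
step 2: x^-=[-1.8014, 2.1388]  P^-=[1.2373 0.1692; 0.1692 0.4342]  H_jac=[-0.2735 -0.2304]  S=[0.5569]  K=[-0.6777; -0.2627]  nu=[-0.4808]  x^+=[-1.4756, 2.2651]  P^+=[0.9816 0.0700; 0.0700 0.3957]

K[1,0] = -0.2627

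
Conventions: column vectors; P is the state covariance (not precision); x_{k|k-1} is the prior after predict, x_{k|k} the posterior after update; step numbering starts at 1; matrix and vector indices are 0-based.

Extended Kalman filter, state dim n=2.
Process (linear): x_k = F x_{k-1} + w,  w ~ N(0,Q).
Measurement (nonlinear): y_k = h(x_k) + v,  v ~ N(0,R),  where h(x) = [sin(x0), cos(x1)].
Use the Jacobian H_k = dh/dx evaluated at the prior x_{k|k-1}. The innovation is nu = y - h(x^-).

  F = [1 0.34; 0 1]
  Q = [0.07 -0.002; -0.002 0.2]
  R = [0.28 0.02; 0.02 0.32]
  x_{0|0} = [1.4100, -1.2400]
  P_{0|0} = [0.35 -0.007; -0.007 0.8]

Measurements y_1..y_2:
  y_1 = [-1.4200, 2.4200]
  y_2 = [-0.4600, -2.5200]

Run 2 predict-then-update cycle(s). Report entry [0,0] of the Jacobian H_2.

step 1: x^-=[0.9884, -1.2400]  P^-=[0.5077 0.2630; 0.2630 1.0000]  H_jac=[0.5500 0.0000; 0.0000 0.9458]  S=[0.4336 0.1568; 0.1568 1.2145]  K=[0.5979 0.1276; 0.0545 0.7717]  nu=[-2.2551, 2.0952]  x^+=[-0.0926, 0.2539]  P^+=[0.3090 0.0558; 0.0558 0.2623]
step 2: x^-=[-0.0063, 0.2539]  P^-=[0.4473 0.1430; 0.1430 0.4623]  H_jac=[1.0000 0.0000; 0.0000 -0.2512]  S=[0.7273 -0.0159; -0.0159 0.3492]  K=[0.6134 -0.0749; 0.1895 -0.3239]  nu=[-0.4537, -3.4879]  x^+=[-0.0233, 1.2976]  P^+=[0.1702 0.0466; 0.0466 0.3975]

H_jac[0,0] = 1.0000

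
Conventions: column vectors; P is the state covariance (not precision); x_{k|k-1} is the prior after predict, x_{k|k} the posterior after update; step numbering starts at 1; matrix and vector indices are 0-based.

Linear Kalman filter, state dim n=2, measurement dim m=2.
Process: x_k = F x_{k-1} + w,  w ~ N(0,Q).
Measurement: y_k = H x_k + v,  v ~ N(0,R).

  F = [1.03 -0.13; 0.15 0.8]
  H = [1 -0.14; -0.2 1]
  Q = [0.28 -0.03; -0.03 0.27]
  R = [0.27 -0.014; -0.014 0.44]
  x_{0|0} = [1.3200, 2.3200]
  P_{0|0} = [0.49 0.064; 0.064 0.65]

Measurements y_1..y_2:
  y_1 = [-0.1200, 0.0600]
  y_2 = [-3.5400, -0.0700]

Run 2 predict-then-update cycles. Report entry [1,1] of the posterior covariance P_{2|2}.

step 1: x^-=[1.0580, 2.0540]  P^-=[0.7937 0.0296; 0.0296 0.7124]  S=[1.0694 -0.2420; -0.2420 1.1723]  K=[0.7484 0.0444; 0.0743 0.6180]  nu=[-0.8904, -1.7824]  x^+=[0.3126, 0.8864]  P^+=[0.2085 0.0507; 0.0507 0.2810]
step 2: x^-=[0.2067, 0.7560]  P^-=[0.4924 0.0138; 0.0138 0.4667]  S=[0.7677 -0.1636; -0.1636 0.9209]  K=[0.6437 0.0224; 0.0419 0.5113]  nu=[-3.6409, -0.7846]  x^+=[-2.1544, 0.2025]  P^+=[0.1786 0.0366; 0.0366 0.2317]

P_post[1,1] = 0.2317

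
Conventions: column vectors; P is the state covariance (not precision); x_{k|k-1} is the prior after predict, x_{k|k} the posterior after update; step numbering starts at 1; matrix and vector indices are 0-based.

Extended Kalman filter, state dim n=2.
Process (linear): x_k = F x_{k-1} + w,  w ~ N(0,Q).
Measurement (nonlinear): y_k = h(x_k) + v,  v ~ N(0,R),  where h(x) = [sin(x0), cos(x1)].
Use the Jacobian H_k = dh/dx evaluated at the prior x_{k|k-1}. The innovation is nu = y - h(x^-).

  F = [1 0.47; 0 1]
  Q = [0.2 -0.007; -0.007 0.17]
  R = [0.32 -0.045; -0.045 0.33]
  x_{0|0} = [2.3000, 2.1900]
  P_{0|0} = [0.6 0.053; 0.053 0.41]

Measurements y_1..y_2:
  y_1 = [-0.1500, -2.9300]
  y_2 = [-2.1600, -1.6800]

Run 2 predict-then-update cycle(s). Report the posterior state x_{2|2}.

x_post = [4.3999, 3.0726]

step 1: x^-=[3.3293, 2.1900]  P^-=[0.9404 0.2387; 0.2387 0.5800]  H_jac=[-0.9824 0.0000; 0.0000 -0.8143]  S=[1.2276 0.1460; 0.1460 0.7146]  K=[-0.7381 -0.1212; -0.1152 -0.6374]  nu=[0.0366, -2.3496]  x^+=[3.5871, 3.6834]  P^+=[0.2349 0.0083; 0.0083 0.2519]
step 2: x^-=[5.3183, 3.6834]  P^-=[0.4984 0.1197; 0.1197 0.4219]  H_jac=[0.5695 0.0000; 0.0000 0.5157]  S=[0.4817 -0.0098; -0.0098 0.4422]  K=[0.5924 0.1528; 0.1517 0.4954]  nu=[-1.3380, -0.8232]  x^+=[4.3999, 3.0726]  P^+=[0.3208 0.0461; 0.0461 0.3038]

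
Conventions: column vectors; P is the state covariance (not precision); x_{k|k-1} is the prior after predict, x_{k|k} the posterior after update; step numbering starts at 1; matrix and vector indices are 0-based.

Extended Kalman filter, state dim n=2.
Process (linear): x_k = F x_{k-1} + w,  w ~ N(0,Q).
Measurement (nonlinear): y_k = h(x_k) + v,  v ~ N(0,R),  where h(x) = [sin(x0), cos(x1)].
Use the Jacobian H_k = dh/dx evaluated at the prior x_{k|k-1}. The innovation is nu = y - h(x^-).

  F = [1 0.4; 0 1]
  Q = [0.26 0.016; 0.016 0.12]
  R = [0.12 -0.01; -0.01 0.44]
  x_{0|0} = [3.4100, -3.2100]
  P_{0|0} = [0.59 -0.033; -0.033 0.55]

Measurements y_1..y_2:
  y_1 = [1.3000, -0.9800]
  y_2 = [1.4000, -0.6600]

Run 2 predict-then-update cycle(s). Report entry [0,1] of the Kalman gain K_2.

step 1: x^-=[2.1260, -3.2100]  P^-=[0.9116 0.2030; 0.2030 0.6700]  H_jac=[-0.5271 0.0000; 0.0000 -0.0684]  S=[0.3733 -0.0027; -0.0027 0.4431]  K=[-1.2875 -0.0391; -0.2874 -0.1051]  nu=[0.4502, 0.0177]  x^+=[1.5457, -3.3412]  P^+=[0.2924 0.0634; 0.0634 0.6344]
step 2: x^-=[0.2092, -3.3412]  P^-=[0.7046 0.3332; 0.3332 0.7544]  H_jac=[0.9782 0.0000; 0.0000 -0.1983]  S=[0.7943 -0.0746; -0.0746 0.4697]  K=[0.8676 -0.0028; 0.3862 -0.2572]  nu=[1.1924, 0.3201]  x^+=[1.2427, -2.9631]  P^+=[0.1065 0.0500; 0.0500 0.5901]

K[0,1] = -0.0028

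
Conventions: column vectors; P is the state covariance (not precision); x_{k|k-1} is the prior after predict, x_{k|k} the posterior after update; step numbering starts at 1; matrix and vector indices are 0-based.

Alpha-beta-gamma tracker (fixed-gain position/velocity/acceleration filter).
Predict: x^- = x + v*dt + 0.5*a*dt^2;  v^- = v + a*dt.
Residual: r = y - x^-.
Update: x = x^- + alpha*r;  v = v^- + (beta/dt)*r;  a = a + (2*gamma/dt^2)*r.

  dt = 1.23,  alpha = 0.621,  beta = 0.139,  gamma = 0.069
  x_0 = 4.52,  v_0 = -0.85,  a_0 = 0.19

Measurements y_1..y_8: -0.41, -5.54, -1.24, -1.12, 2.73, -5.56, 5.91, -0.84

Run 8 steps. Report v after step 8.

v_post = 2.4578

step 1: x_pred=3.6182  r=-4.0282  x^+=1.1167  v^+=-1.0715  a^+=-0.1774
step 2: x_pred=-0.3355  r=-5.2045  x^+=-3.5675  v^+=-1.8779  a^+=-0.6522
step 3: x_pred=-6.3707  r=5.1307  x^+=-3.1845  v^+=-2.1003  a^+=-0.1842
step 4: x_pred=-5.9072  r=4.7872  x^+=-2.9343  v^+=-1.7858  a^+=0.2525
step 5: x_pred=-4.9399  r=7.6699  x^+=-0.1769  v^+=-0.6085  a^+=0.9521
step 6: x_pred=-0.2051  r=-5.3549  x^+=-3.5305  v^+=-0.0425  a^+=0.4637
step 7: x_pred=-3.2321  r=9.1421  x^+=2.4451  v^+=1.5609  a^+=1.2976
step 8: x_pred=5.3466  r=-6.1866  x^+=1.5047  v^+=2.4578  a^+=0.7332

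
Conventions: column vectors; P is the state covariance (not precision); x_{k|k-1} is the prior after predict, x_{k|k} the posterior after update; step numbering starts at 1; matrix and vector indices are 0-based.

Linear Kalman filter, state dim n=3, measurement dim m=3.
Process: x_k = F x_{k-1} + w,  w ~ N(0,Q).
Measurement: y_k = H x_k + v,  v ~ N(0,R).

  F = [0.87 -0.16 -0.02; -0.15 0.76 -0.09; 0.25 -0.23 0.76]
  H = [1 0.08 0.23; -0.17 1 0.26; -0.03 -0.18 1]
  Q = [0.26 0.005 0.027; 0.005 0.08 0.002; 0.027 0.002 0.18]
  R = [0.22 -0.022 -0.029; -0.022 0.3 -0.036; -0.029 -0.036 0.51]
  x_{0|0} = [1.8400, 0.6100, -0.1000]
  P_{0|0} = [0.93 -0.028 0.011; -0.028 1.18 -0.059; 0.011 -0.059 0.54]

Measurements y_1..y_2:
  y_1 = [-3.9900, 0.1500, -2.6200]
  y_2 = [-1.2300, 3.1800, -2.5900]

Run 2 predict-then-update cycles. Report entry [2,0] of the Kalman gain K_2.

K[2,0] = 0.1536

step 1: x^-=[1.5052, 0.1966, 0.2437]  P^-=[1.0014 -0.2788 0.2853; -0.2788 0.8016 -0.3192; 0.2853 -0.3192 0.6405]  S=[1.3353 -0.3819 0.3986; -0.3819 1.0775 -0.3638; 0.3986 -0.3638 1.2721]  K=[0.7653 -0.0848 -0.0239; 0.0259 0.6604 -0.1770; 0.1671 0.0419 0.5015]  nu=[-5.5670, 0.1459, -2.7832]  x^+=[-2.7009, 0.6413, -2.0765]  P^+=[0.1774 -0.0043 -0.0268; -0.0043 0.2227 -0.0749; -0.0268 -0.0749 0.2351]
step 2: x^-=[-2.4108, 1.0794, -2.4008]  P^-=[0.4017 -0.0457 0.0624; -0.0457 0.2250 -0.1017; 0.0624 -0.1017 0.3552]  S=[0.6596 -0.1078 0.1038; -0.1078 0.5177 -0.0902; 0.1038 -0.0902 0.9052]  K=[0.6170 -0.0624 -0.0122; 0.0031 0.3785 -0.1183; 0.1536 0.0629 0.3992]  nu=[1.6467, 2.3150, -0.0672]  x^+=[-1.5385, 1.9686, -2.0291]  P^+=[0.1419 -0.0030 -0.0182; -0.0030 0.1304 -0.0506; -0.0182 -0.0506 0.1872]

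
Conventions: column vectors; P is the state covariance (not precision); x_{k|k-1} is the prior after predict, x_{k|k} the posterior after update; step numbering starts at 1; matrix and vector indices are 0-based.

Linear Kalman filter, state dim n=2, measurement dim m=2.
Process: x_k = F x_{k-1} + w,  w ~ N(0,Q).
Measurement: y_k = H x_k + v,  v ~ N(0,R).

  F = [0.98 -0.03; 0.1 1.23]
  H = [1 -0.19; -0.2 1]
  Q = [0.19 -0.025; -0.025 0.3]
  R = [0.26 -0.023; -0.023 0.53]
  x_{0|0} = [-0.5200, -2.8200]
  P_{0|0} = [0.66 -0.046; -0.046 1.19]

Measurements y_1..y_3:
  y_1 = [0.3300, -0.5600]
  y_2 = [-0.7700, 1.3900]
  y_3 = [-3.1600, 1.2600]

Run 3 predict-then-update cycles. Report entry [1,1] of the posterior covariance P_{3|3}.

P_post[1,1] = 0.3374

step 1: x^-=[-0.4250, -3.5206]  P^-=[0.8276 -0.0595; -0.0595 2.0956]  S=[1.1859 -0.6485; -0.6485 2.6826]  K=[0.7623 0.1004; 0.0503 0.7978]  nu=[0.0861, 2.8756]  x^+=[-0.0707, -1.2221]  P^+=[0.2107 0.0778; 0.0778 0.4372]
step 2: x^-=[-0.0326, -1.5102]  P^-=[0.3882 0.0731; 0.0731 0.9828]  S=[0.6559 -0.2115; -0.2115 1.4991]  K=[0.5968 0.0812; 0.0367 0.6510]  nu=[-1.0243, 2.8937]  x^+=[-0.4091, 0.3360]  P^+=[0.1651 0.0623; 0.0623 0.3567]
step 3: x^-=[-0.4110, 0.3724]  P^-=[0.3453 0.0530; 0.0530 0.8566]  S=[0.6161 -0.1998; -0.1998 1.3792]  K=[0.5670 0.0705; 0.0218 0.6165]  nu=[-2.6782, 0.8054]  x^+=[-1.8727, 0.8107]  P^+=[0.1564 0.0556; 0.0556 0.3374]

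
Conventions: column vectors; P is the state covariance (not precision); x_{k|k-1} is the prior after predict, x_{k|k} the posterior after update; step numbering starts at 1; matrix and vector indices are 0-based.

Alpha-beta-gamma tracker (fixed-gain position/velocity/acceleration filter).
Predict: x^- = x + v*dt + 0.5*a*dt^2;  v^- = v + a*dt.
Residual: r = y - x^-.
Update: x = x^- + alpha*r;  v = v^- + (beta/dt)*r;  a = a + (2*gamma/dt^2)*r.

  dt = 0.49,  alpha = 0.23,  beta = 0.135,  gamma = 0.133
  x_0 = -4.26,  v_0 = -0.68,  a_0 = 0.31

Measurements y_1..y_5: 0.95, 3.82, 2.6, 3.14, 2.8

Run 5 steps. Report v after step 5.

v_post = 13.2617

step 1: x_pred=-4.5560  r=5.5060  x^+=-3.2896  v^+=0.9889  a^+=6.4099
step 2: x_pred=-2.0356  r=5.8556  x^+=-0.6888  v^+=5.7430  a^+=12.8971
step 3: x_pred=3.6736  r=-1.0736  x^+=3.4267  v^+=11.7668  a^+=11.7077
step 4: x_pred=10.5979  r=-7.4579  x^+=8.8826  v^+=15.4489  a^+=3.4453
step 5: x_pred=16.8661  r=-14.0661  x^+=13.6309  v^+=13.2617  a^+=-12.1381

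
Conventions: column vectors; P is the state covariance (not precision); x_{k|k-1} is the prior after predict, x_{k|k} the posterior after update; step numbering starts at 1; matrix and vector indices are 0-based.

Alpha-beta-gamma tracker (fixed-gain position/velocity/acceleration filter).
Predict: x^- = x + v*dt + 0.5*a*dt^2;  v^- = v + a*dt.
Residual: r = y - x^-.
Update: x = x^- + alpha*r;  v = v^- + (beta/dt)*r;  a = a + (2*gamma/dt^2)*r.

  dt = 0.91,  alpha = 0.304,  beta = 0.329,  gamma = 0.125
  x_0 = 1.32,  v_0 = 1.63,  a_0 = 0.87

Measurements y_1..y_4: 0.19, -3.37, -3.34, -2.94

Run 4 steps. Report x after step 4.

step 1: x_pred=3.1635  r=-2.9735  x^+=2.2596  v^+=1.3467  a^+=-0.0277
step 2: x_pred=3.4736  r=-6.8436  x^+=1.3931  v^+=-1.1528  a^+=-2.0937
step 3: x_pred=-0.5228  r=-2.8172  x^+=-1.3792  v^+=-4.0766  a^+=-2.9442
step 4: x_pred=-6.3080  r=3.3680  x^+=-5.2841  v^+=-5.5382  a^+=-1.9275

x_post = -5.2841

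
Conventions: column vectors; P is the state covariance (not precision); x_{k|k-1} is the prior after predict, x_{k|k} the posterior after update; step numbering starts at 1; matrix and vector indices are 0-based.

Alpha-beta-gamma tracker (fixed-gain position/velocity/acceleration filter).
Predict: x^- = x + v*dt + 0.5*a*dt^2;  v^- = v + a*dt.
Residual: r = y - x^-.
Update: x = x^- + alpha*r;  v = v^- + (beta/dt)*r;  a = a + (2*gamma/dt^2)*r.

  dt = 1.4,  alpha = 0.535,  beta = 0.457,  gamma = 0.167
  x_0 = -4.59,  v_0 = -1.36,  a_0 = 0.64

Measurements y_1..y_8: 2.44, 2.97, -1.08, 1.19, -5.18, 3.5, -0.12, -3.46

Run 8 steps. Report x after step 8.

x_post = -5.0953

step 1: x_pred=-5.8668  r=8.3068  x^+=-1.4227  v^+=2.2476  a^+=2.0555
step 2: x_pred=3.7384  r=-0.7684  x^+=3.3273  v^+=4.8745  a^+=1.9246
step 3: x_pred=12.0377  r=-13.1177  x^+=5.0197  v^+=3.2870  a^+=-0.3108
step 4: x_pred=9.3170  r=-8.1270  x^+=4.9690  v^+=0.1990  a^+=-1.6957
step 5: x_pred=3.5859  r=-8.7659  x^+=-1.1038  v^+=-5.0363  a^+=-3.1894
step 6: x_pred=-11.2804  r=14.7804  x^+=-3.3729  v^+=-4.6768  a^+=-0.6707
step 7: x_pred=-10.5778  r=10.4578  x^+=-4.9829  v^+=-2.2022  a^+=1.1113
step 8: x_pred=-6.9768  r=3.5168  x^+=-5.0953  v^+=0.5017  a^+=1.7106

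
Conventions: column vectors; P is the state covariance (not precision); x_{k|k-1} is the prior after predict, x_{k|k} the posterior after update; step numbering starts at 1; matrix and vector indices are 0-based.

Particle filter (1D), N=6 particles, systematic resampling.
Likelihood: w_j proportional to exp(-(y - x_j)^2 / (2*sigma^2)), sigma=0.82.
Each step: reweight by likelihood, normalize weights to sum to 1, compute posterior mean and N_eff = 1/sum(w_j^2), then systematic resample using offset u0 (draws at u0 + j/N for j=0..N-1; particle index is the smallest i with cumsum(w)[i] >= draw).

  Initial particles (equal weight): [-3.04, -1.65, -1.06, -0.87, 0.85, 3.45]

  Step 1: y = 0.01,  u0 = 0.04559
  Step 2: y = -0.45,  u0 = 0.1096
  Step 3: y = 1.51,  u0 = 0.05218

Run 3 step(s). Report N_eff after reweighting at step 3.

N_eff = 1.1686

step 1: w=[0.0006, 0.0753, 0.2495, 0.3286, 0.3459, 0.0001]  mean=-0.3821  Neff=3.3834  idx=[1, 2, 3, 3, 4, 4]
step 2: w=[0.1001, 0.2214, 0.2561, 0.2561, 0.0831, 0.0831]  mean=-0.7042  Neff=4.9003  idx=[1, 1, 2, 3, 3, 5]
step 3: w=[0.0094, 0.0094, 0.0189, 0.0189, 0.0189, 0.9244]  mean=0.7164  Neff=1.1686  idx=[3, 5, 5, 5, 5, 5]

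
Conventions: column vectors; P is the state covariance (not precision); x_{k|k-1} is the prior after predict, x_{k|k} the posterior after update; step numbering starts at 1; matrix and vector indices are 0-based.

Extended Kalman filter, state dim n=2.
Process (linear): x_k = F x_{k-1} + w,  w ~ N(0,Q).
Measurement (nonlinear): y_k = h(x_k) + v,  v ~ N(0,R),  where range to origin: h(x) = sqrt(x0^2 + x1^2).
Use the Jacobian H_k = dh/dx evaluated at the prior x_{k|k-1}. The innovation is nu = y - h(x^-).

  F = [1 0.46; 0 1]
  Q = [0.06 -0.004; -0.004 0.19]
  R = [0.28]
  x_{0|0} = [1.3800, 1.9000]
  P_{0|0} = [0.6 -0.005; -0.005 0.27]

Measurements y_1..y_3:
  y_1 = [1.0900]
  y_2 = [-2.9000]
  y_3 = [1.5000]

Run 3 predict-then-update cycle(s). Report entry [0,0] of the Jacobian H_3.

step 1: x^-=[2.2540, 1.9000]  P^-=[0.7125 0.1152; 0.1152 0.4600]  H_jac=[0.7646 0.6445]  S=[1.0012]  K=[0.6183; 0.3841]  nu=[-1.8580]  x^+=[1.1052, 1.1863]  P^+=[0.3298 -0.1226; -0.1226 0.3123]
step 2: x^-=[1.6509, 1.1863]  P^-=[0.3431 0.0171; 0.0171 0.5023]  H_jac=[0.8121 0.5836]  S=[0.6935]  K=[0.4161; 0.4427]  nu=[-4.9329]  x^+=[-0.4017, -0.9973]  P^+=[0.2230 -0.1107; -0.1107 0.3664]
step 3: x^-=[-0.8605, -0.9973]  P^-=[0.2587 0.0539; 0.0539 0.5564]  H_jac=[-0.6533 -0.7571]  S=[0.7627]  K=[-0.2751; -0.5985]  nu=[0.1827]  x^+=[-0.9108, -1.1067]  P^+=[0.2010 -0.0717; -0.0717 0.2832]

H_jac[0,0] = -0.6533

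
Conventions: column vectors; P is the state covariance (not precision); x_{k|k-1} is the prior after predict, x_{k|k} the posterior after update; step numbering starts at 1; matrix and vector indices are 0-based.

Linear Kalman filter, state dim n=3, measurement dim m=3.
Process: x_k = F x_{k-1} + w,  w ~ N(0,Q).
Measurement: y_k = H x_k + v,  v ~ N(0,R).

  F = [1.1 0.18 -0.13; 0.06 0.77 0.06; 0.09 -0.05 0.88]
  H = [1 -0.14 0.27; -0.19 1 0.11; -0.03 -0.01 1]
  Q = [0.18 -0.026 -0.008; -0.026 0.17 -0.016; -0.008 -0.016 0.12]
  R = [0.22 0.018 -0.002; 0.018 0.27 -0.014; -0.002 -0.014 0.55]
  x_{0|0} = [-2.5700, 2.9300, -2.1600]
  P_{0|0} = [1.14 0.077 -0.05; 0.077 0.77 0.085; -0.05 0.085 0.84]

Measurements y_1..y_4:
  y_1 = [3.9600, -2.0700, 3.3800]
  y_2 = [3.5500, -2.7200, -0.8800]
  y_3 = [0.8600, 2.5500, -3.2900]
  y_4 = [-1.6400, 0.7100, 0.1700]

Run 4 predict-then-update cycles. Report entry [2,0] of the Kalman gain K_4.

step 1: x^-=[-2.0188, 1.9723, -2.2786]  P^-=[1.6394 0.2050 -0.0350; 0.2050 0.6483 0.0644; -0.0350 0.0644 0.7656]  S=[1.8467 -0.1367 0.1114; -0.1367 0.9245 0.1384; 0.1114 0.1384 1.3180]  K=[0.8780 0.0319 -0.1429; 0.1251 0.6919 -0.0439; 0.0608 0.0921 0.5663]  nu=[6.8701, -4.1752, 5.6178]  x^+=[3.0773, -0.3036, 0.9358]  P^+=[0.2246 0.0772 -0.0733; 0.0772 0.2076 -0.0297; -0.0733 -0.0297 0.3076]
step 2: x^-=[3.2087, 0.0070, 1.1156]  P^-=[0.5166 0.0798 -0.1008; 0.0798 0.2989 -0.0257; -0.1008 -0.0257 0.3508]  S=[0.6932 -0.0422 -0.0191; -0.0422 0.5600 0.0161; -0.0191 0.0161 0.9079]  K=[0.6869 0.0024 -0.1145; 0.0745 0.5084 -0.0417; 0.0100 0.0467 0.3894]  nu=[0.0410, -2.2401, -1.8993]  x^+=[3.4492, -1.0495, 0.2718]  P^+=[0.1748 0.0543 -0.0586; 0.0543 0.1525 -0.0271; -0.0586 -0.0271 0.2115]
step 3: x^-=[3.5699, -0.5848, 0.6021]  P^-=[0.4395 0.0506 -0.0789; 0.0506 0.2639 -0.0278; -0.0789 -0.0278 0.2782]  S=[0.6303 -0.0540 -0.0143; -0.0540 0.5311 0.0025; -0.0143 0.0025 0.8339]  K=[0.6490 -0.0119 -0.0999; 0.0498 0.4783 -0.0389; 0.0106 0.0329 0.3368]  nu=[-2.9543, 3.7469, -3.7908]  x^+=[1.9864, 1.2077, -0.5828]  P^+=[0.1630 0.0464 -0.0507; 0.0464 0.1422 -0.0254; -0.0507 -0.0254 0.1830]
step 4: x^-=[2.4782, 1.0141, -0.3944]  P^-=[0.4189 0.0422 -0.0686; 0.0422 0.2571 -0.0279; -0.0686 -0.0279 0.2572]  S=[0.6160 -0.0578 -0.0090; -0.0578 0.5261 -0.0017; -0.0090 -0.0017 0.8123]  K=[0.6376 -0.0157 -0.0933; 0.0415 0.4721 -0.0376; 0.0151 0.0281 0.3197]  nu=[-3.8697, 0.2101, 0.6489]  x^+=[-0.0530, 0.9283, -0.2395]  P^+=[0.1591 0.0439 -0.0472; 0.0439 0.1398 -0.0247; -0.0472 -0.0247 0.1738]

K[2,0] = 0.0151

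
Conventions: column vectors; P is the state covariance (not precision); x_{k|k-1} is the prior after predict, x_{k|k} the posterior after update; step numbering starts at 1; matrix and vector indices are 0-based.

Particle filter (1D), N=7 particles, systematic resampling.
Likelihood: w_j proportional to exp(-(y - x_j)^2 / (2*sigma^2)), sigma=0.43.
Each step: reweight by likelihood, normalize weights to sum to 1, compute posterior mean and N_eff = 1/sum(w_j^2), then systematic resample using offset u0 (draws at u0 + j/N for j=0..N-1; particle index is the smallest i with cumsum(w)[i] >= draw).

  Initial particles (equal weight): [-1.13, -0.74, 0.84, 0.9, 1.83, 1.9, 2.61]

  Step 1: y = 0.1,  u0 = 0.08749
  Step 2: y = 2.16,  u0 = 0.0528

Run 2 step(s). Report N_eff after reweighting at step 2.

N_eff = 4.7872

step 1: w=[0.0293, 0.2602, 0.3989, 0.3107, 0.0005, 0.0003, 0.0000]  mean=0.3906  Neff=3.0839  idx=[1, 1, 2, 2, 2, 3, 3]
step 2: w=[0.0000, 0.0000, 0.1656, 0.1656, 0.1656, 0.2516, 0.2516]  mean=0.8702  Neff=4.7872  idx=[2, 3, 4, 4, 5, 6, 6]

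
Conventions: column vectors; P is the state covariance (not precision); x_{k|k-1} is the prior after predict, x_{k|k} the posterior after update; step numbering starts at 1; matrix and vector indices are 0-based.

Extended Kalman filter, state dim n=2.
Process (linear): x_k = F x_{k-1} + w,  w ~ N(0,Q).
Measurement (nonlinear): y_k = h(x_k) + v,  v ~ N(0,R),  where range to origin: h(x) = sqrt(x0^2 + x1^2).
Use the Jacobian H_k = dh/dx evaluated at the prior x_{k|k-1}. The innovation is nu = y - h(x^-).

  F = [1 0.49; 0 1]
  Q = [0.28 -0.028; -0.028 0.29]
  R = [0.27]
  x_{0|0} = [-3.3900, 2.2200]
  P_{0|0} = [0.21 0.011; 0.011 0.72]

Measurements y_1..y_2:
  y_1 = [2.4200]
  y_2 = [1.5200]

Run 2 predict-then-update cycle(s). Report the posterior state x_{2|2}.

step 1: x^-=[-2.3022, 2.2200]  P^-=[0.6737 0.3358; 0.3358 1.0100]  H_jac=[-0.7198 0.6941]  S=[0.7701]  K=[-0.3270; 0.5965]  nu=[-0.7782]  x^+=[-2.0477, 1.7558]  P^+=[0.5913 0.4860; 0.4860 0.7360]
step 2: x^-=[-1.1874, 1.7558]  P^-=[1.5243 0.8187; 0.8187 1.0260]  H_jac=[-0.5602 0.8284]  S=[0.6926]  K=[-0.2537; 0.5650]  nu=[-0.5996]  x^+=[-1.0352, 1.4170]  P^+=[1.4797 0.9179; 0.9179 0.8049]

x_post = [-1.0352, 1.4170]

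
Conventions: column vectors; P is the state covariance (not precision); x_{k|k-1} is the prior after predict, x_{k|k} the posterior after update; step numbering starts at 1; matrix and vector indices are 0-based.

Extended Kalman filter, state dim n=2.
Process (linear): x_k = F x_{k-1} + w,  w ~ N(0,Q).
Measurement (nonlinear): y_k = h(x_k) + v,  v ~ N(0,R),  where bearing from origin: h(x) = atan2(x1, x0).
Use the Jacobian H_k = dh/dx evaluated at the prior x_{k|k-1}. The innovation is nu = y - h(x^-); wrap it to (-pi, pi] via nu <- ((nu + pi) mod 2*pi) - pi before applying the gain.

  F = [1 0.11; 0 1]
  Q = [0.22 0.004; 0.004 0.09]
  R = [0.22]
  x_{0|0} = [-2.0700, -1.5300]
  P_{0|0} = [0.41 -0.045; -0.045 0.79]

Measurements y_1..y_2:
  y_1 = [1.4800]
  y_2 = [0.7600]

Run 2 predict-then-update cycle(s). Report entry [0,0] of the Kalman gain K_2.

step 1: x^-=[-2.2383, -1.5300]  P^-=[0.6297 0.0459; 0.0459 0.8800]  H_jac=[0.2081 -0.3045]  S=[0.3231]  K=[0.3624; -0.7999]  nu=[-2.2612]  x^+=[-3.0578, 0.2787]  P^+=[0.5872 0.1395; 0.1395 0.6733]
step 2: x^-=[-3.0271, 0.2787]  P^-=[0.8461 0.2176; 0.2176 0.7633]  H_jac=[-0.0302 -0.3276]  S=[0.3070]  K=[-0.3153; -0.8359]  nu=[-2.2898]  x^+=[-2.3051, 2.1927]  P^+=[0.8156 0.1367; 0.1367 0.5488]

K[0,0] = -0.3153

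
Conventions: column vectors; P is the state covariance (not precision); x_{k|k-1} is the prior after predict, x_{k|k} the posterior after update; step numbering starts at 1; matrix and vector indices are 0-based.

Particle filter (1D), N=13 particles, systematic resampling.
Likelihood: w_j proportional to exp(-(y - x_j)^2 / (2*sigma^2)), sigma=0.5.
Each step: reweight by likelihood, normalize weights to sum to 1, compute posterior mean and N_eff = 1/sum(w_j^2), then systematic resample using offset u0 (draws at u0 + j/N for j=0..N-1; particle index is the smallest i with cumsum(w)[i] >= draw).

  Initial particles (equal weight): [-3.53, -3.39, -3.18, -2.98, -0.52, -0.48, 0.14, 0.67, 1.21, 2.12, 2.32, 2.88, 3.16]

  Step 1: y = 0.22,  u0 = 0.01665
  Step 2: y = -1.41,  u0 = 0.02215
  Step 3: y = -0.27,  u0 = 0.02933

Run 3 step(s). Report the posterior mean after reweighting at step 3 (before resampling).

step 1: w=[0.0000, 0.0000, 0.0000, 0.0000, 0.1335, 0.1498, 0.3940, 0.2662, 0.0562, 0.0003, 0.0001, 0.0000, 0.0000]  mean=0.1610  Neff=3.7106  idx=[4, 4, 5, 5, 6, 6, 6, 6, 6, 7, 7, 7, 7]
step 2: w=[0.2543, 0.2543, 0.2199, 0.2199, 0.0102, 0.0102, 0.0102, 0.0102, 0.0102, 0.0002, 0.0002, 0.0002, 0.0002]  mean=-0.4679  Neff=4.4140  idx=[0, 0, 0, 0, 1, 1, 1, 2, 2, 2, 3, 3, 3]
step 3: w=[0.0756, 0.0756, 0.0756, 0.0756, 0.0756, 0.0756, 0.0756, 0.0784, 0.0784, 0.0784, 0.0784, 0.0784, 0.0784]  mean=-0.5012  Neff=12.9956  idx=[0, 1, 2, 3, 4, 5, 6, 7, 8, 9, 10, 11, 12]

post_mean = -0.5012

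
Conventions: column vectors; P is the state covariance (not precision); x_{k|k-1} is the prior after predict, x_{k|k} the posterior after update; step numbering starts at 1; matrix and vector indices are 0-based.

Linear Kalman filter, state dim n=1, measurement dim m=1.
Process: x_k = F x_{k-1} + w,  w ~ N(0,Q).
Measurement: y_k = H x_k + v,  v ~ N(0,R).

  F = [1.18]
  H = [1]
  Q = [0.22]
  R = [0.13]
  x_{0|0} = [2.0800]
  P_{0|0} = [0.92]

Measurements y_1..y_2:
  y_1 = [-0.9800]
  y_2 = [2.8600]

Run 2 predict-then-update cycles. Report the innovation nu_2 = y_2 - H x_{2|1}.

step 1: x^-=[2.4544]  P^-=[1.5010]  S=[1.6310]  K=[0.9203]  nu=[-3.4344]  x^+=[-0.7063]  P^+=[0.1196]
step 2: x^-=[-0.8334]  P^-=[0.3866]  S=[0.5166]  K=[0.7483]  nu=[3.6934]  x^+=[1.9305]  P^+=[0.0973]

innov = [3.6934]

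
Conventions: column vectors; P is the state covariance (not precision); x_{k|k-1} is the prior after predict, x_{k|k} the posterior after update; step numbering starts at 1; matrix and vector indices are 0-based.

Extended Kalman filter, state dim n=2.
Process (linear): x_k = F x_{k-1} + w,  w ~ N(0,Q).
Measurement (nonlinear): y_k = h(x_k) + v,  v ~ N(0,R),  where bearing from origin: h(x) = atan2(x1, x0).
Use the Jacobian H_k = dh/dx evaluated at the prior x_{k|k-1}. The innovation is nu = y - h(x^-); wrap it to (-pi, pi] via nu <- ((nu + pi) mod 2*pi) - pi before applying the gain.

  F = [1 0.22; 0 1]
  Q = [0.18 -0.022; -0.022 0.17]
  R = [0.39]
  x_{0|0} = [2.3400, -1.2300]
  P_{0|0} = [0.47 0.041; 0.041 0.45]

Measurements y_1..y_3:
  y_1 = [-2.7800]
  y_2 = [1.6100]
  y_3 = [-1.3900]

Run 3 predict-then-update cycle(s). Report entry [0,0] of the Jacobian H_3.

H_jac[0,0] = 0.2140

step 1: x^-=[2.0694, -1.2300]  P^-=[0.6898 0.1180; 0.1180 0.6200]  H_jac=[0.2122 0.3571]  S=[0.5180]  K=[0.3640; 0.4757]  nu=[-2.2437]  x^+=[1.2527, -2.2974]  P^+=[0.6212 0.0283; 0.0283 0.5028]
step 2: x^-=[0.7473, -2.2974]  P^-=[0.8380 0.1169; 0.1169 0.6728]  H_jac=[0.3936 0.1280]  S=[0.5427]  K=[0.6354; 0.2435]  nu=[2.8663]  x^+=[2.5687, -1.5993]  P^+=[0.6189 0.0329; 0.0329 0.6406]
step 3: x^-=[2.2168, -1.5993]  P^-=[0.8444 0.1519; 0.1519 0.8106]  H_jac=[0.2140 0.2967]  S=[0.5193]  K=[0.4348; 0.5257]  nu=[-0.7650]  x^+=[1.8842, -2.0015]  P^+=[0.7462 0.0332; 0.0332 0.6671]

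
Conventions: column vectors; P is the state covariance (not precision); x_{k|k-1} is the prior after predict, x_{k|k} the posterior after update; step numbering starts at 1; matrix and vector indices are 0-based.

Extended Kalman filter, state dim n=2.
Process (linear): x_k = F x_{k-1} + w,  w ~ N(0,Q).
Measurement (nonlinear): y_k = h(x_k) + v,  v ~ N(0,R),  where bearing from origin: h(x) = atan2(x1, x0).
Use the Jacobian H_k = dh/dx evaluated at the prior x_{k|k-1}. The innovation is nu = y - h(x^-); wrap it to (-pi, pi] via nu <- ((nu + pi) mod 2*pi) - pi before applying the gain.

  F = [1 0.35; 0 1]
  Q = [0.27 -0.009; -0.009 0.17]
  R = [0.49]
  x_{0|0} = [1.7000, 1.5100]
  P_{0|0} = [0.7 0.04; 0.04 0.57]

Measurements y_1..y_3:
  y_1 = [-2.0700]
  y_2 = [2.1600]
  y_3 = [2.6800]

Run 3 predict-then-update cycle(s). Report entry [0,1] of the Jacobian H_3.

step 1: x^-=[2.2285, 1.5100]  P^-=[1.0678 0.2305; 0.2305 0.7400]  H_jac=[-0.2084 0.3075]  S=[0.5768]  K=[-0.2629; 0.3113]  nu=[-2.6655]  x^+=[2.9292, 0.6803]  P^+=[1.0280 0.2777; 0.2777 0.6841]
step 2: x^-=[3.1673, 0.6803]  P^-=[1.5762 0.5081; 0.5081 0.8541]  H_jac=[-0.0648 0.3018]  S=[0.5545]  K=[0.0923; 0.4054]  nu=[1.9484]  x^+=[3.3471, 1.4703]  P^+=[1.5714 0.4874; 0.4874 0.7630]
step 3: x^-=[3.8617, 1.4703]  P^-=[2.2761 0.7454; 0.7454 0.9330]  H_jac=[-0.0861 0.2262]  S=[0.5256]  K=[-0.0521; 0.2794]  nu=[2.3162]  x^+=[3.7410, 2.1173]  P^+=[2.2746 0.7531; 0.7531 0.8919]

H_jac[0,1] = 0.2262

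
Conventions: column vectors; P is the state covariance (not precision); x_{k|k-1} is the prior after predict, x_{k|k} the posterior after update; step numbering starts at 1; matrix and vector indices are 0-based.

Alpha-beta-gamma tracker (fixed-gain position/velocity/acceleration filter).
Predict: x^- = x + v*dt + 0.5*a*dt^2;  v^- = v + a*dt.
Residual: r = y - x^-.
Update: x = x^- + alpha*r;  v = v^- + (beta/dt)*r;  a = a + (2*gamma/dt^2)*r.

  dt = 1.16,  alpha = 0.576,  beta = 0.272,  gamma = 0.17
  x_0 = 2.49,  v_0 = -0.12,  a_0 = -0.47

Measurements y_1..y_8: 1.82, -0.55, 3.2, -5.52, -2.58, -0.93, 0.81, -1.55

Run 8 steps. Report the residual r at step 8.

step 1: x_pred=2.0346  r=-0.2146  x^+=1.9110  v^+=-0.7155  a^+=-0.5242
step 2: x_pred=0.7283  r=-1.2783  x^+=-0.0080  v^+=-1.6233  a^+=-0.8472
step 3: x_pred=-2.4611  r=5.6611  x^+=0.7997  v^+=-1.2787  a^+=0.5832
step 4: x_pred=-0.2912  r=-5.2288  x^+=-3.3030  v^+=-1.8282  a^+=-0.7380
step 5: x_pred=-5.9202  r=3.3402  x^+=-3.9963  v^+=-1.9011  a^+=0.1060
step 6: x_pred=-6.1302  r=5.2002  x^+=-3.1349  v^+=-0.5587  a^+=1.4200
step 7: x_pred=-2.8276  r=3.6376  x^+=-0.7324  v^+=1.9414  a^+=2.3391
step 8: x_pred=3.0934  r=-4.6434  x^+=0.4188  v^+=3.5660  a^+=1.1658

resid = -4.6434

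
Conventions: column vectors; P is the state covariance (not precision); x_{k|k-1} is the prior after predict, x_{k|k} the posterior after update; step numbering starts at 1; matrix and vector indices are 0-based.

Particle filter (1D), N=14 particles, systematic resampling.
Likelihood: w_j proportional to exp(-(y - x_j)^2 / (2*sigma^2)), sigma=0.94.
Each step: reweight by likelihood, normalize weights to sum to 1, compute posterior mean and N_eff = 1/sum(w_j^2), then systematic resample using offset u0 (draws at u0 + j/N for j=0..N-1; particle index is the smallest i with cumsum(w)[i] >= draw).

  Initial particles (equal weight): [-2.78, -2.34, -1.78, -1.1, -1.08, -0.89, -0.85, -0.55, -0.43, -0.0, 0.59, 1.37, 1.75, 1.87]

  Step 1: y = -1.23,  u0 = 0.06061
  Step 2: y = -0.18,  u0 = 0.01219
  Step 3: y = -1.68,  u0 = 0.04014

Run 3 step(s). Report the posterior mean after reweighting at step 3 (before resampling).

step 1: w=[0.0342, 0.0663, 0.1122, 0.1319, 0.1315, 0.1247, 0.1227, 0.1025, 0.0927, 0.0566, 0.0204, 0.0029, 0.0009, 0.0006]  mean=-1.0298  Neff=9.4195  idx=[1, 2, 2, 3, 4, 4, 5, 5, 6, 6, 7, 8, 8, 10]
step 2: w=[0.0079, 0.0260, 0.0260, 0.0684, 0.0699, 0.0699, 0.0831, 0.0831, 0.0857, 0.0857, 0.1022, 0.1066, 0.1066, 0.0790]  mean=-0.7319  Neff=11.9357  idx=[1, 3, 4, 5, 6, 7, 8, 8, 9, 10, 11, 11, 12, 13]
step 3: w=[0.1147, 0.0954, 0.0941, 0.0941, 0.0810, 0.0810, 0.0781, 0.0781, 0.0781, 0.0560, 0.0477, 0.0477, 0.0477, 0.0062]  mean=-0.9445  Neff=12.2841  idx=[0, 0, 1, 2, 3, 3, 4, 5, 6, 7, 8, 9, 10, 12]

post_mean = -0.9445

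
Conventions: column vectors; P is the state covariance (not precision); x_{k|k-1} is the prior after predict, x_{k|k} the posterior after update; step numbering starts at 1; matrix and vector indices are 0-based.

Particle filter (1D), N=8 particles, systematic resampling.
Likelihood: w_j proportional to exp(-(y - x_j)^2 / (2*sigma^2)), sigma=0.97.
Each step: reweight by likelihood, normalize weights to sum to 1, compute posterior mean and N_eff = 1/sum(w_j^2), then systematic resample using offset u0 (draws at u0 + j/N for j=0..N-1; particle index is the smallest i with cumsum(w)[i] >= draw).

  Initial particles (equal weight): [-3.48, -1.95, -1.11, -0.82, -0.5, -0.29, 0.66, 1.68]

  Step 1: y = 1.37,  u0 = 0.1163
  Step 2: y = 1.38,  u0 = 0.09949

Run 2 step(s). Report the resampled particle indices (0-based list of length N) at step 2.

resampled_idx = [1, 2, 3, 4, 5, 6, 7, 7]

step 1: w=[0.0000, 0.0013, 0.0171, 0.0352, 0.0702, 0.1041, 0.3444, 0.4277]  mean=0.8302  Neff=3.1364  idx=[4, 6, 6, 6, 7, 7, 7, 7]
step 2: w=[0.0245, 0.1216, 0.1216, 0.1216, 0.1527, 0.1527, 0.1527, 0.1527]  mean=1.2545  Neff=7.2357  idx=[1, 2, 3, 4, 5, 6, 7, 7]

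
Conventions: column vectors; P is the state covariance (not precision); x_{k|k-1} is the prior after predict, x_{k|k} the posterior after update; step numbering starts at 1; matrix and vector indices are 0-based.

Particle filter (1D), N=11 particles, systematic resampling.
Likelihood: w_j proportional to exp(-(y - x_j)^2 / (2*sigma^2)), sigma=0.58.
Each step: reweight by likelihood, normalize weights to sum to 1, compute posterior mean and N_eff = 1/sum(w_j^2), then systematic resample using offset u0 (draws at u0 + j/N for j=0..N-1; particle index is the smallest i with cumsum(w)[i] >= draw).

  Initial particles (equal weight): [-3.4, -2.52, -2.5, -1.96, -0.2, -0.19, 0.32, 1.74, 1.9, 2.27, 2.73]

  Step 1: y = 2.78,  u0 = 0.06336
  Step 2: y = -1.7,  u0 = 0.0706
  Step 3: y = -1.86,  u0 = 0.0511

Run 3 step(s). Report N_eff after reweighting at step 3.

step 1: w=[0.0000, 0.0000, 0.0000, 0.0000, 0.0000, 0.0000, 0.0001, 0.0914, 0.1443, 0.3099, 0.4544]  mean=2.3771  Neff=3.0150  idx=[7, 8, 9, 9, 9, 9, 10, 10, 10, 10, 10]
step 2: w=[0.8339, 0.1563, 0.0024, 0.0024, 0.0024, 0.0024, 0.0000, 0.0000, 0.0000, 0.0000, 0.0000]  mean=1.7702  Neff=1.3892  idx=[0, 0, 0, 0, 0, 0, 0, 0, 0, 1, 1]
step 3: w=[0.1070, 0.1070, 0.1070, 0.1070, 0.1070, 0.1070, 0.1070, 0.1070, 0.1070, 0.0186, 0.0186]  mean=1.7459  Neff=9.6436  idx=[0, 1, 2, 3, 3, 4, 5, 6, 7, 8, 8]

N_eff = 9.6436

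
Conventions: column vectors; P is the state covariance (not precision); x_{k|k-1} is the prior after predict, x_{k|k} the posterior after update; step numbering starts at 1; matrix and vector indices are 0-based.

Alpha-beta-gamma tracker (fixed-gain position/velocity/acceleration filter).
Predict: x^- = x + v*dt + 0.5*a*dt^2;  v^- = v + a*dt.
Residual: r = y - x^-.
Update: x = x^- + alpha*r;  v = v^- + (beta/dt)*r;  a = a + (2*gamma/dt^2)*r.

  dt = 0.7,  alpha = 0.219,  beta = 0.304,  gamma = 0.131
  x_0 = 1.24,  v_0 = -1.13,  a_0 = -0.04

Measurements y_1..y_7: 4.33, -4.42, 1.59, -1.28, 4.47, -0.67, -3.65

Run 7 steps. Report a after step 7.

step 1: x_pred=0.4392  r=3.8908  x^+=1.2913  v^+=0.5317  a^+=2.0404
step 2: x_pred=2.1634  r=-6.5834  x^+=0.7216  v^+=-0.8991  a^+=-1.4797
step 3: x_pred=-0.2703  r=1.8603  x^+=0.1371  v^+=-1.1270  a^+=-0.4850
step 4: x_pred=-0.7706  r=-0.5094  x^+=-0.8822  v^+=-1.6877  a^+=-0.7574
step 5: x_pred=-2.2491  r=6.7191  x^+=-0.7776  v^+=0.7001  a^+=2.8353
step 6: x_pred=0.4071  r=-1.0771  x^+=0.1712  v^+=2.2170  a^+=2.2594
step 7: x_pred=2.2766  r=-5.9266  x^+=0.9787  v^+=1.2247  a^+=-0.9096

a_post = -0.9096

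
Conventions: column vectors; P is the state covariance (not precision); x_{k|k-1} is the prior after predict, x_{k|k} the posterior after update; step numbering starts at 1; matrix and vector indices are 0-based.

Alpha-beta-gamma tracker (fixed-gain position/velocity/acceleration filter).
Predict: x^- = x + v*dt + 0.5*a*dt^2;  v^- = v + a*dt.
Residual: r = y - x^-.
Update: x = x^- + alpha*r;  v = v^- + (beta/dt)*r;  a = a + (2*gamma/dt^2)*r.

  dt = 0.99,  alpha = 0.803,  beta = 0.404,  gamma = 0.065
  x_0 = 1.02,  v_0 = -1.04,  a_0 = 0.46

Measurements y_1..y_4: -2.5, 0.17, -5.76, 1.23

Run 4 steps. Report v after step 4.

step 1: x_pred=0.2158  r=-2.7158  x^+=-1.9650  v^+=-1.6929  a^+=0.0998
step 2: x_pred=-3.5920  r=3.7620  x^+=-0.5711  v^+=-0.0589  a^+=0.5988
step 3: x_pred=-0.3360  r=-5.4240  x^+=-4.6915  v^+=-1.6795  a^+=-0.1207
step 4: x_pred=-6.4133  r=7.6433  x^+=-0.2757  v^+=1.3201  a^+=0.8931

v_post = 1.3201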